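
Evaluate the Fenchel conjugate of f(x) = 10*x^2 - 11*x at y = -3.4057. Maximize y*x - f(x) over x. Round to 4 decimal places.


f*(y) = sup_x {y*x - a*x^2 - b*x} = sup_x {(y-b)*x - a*x^2}
FOC: (y - b) - 2a*x = 0 => x* = (y - b)/(2a)
x* = (-3.4057 + 11)/(2*10) = 0.3797
f*(-3.4057) = (y-b)^2/(4a) = (-3.4057 + 11)^2/(4*10)
= 57.6734/40 = 1.4418


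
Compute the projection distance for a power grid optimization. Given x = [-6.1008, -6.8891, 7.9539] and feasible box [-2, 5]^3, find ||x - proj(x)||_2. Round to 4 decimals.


Project each component onto [-2, 5].
clip(-6.1008) = -2.0, clip(-6.8891) = -2.0, clip(7.9539) = 5.0
Projection = [-2.0, -2.0, 5.0]
Squared diffs: [16.8166, 23.9033, 8.7255]
Distance = sqrt(49.4454) = 7.0317


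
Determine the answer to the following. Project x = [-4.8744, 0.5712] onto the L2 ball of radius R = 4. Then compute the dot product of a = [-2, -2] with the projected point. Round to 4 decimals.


Step 1: Compute ||x|| (intermediates to 6 decimals).
||x|| = sqrt((-4.8744)^2 + 0.5712^2) = 4.907754
Step 2: Project.
Since ||x|| > R, scale = R/||x|| = 4/4.907754 = 0.815037, proj(x) = scale * x
proj(x) = [-3.972816, 0.465549]
Step 3: Dot product.
a^T * proj(x) = -2*(-3.972816) - 2*0.465549 = 7.0145


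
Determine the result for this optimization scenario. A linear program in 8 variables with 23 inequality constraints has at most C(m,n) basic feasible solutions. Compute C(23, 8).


Each vertex corresponds to some choice of n active constraints out of m, so the number of vertices is at most C(m, n) = m! / (n!(m-n)!).
m = 23, n = 8
Numerator: 23 * 22 * 21 * 20 * 19 * 18 * 17 * 16
Denominator: 8! = 40320
C(23, 8) = 490314


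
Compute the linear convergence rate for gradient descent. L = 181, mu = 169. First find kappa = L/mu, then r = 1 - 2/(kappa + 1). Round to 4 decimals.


Step 1: Compute the condition number.
kappa = L/mu = 181/169 = 1.071
Step 2: Compute the convergence rate.
r = 1 - 2/(kappa + 1) = 1 - 2*mu/(L + mu) = (L - mu)/(L + mu) = 12/350 = 0.0343


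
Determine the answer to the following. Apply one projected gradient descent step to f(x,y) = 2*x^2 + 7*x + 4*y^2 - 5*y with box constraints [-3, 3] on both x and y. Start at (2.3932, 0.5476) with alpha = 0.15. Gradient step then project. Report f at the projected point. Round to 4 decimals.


Step 1: Compute gradient at (2.3932, 0.5476).
grad_x = 2*2*2.3932 + 7 = 16.5728
grad_y = 2*4*0.5476 - 5 = -0.6192
Step 2: Gradient step.
x_raw = 2.3932 - 0.15*16.5728 = -0.0927
y_raw = 0.5476 - 0.15*-0.6192 = 0.6405
Step 3: Project onto [-3, 3].
x_proj = clip(-0.0927) = -0.0927
y_proj = clip(0.6405) = 0.6405
Step 4: Evaluate f.
f(-0.0927, 0.6405) = -2.1934


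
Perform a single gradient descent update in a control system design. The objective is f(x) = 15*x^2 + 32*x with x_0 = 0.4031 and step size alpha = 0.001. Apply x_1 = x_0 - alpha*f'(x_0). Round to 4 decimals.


We compute the gradient at x_0 and apply the update.
f'(x) = 30*x + 32
f'(0.4031) = 30*0.4031 + 32 = 44.093
x_1 = 0.4031 - 0.001*44.093 = 0.359


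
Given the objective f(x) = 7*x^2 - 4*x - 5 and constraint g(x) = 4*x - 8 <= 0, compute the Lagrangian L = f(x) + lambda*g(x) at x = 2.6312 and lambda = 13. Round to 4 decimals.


Step 1: Evaluate f(x).
f(2.6312) = 7*2.6312^2 - 4*2.6312 - 5 = 32.9377
Step 2: Evaluate g(x).
g(2.6312) = 4*2.6312 - 8 = 2.5248
Step 3: Compute Lagrangian.
L = 32.9377 + 13*2.5248 = 65.7601


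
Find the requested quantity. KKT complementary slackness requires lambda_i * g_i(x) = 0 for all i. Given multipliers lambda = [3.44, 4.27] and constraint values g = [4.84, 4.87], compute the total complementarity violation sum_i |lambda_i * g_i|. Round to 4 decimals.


KKT complementary slackness check:
lambda_1 * g_1 = 3.44 * 4.84 = 16.6496
lambda_2 * g_2 = 4.27 * 4.87 = 20.7949
Total violation = 16.6496 + 20.7949 = 37.4445


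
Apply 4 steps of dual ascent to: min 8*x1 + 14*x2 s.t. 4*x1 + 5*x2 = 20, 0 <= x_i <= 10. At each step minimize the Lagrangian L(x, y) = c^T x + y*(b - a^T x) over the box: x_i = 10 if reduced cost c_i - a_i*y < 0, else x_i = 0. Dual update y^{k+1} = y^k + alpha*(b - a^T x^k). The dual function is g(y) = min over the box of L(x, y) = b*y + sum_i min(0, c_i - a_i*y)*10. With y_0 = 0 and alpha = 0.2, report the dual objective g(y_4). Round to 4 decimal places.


Dual ascent for LP: min 8*x1 + 14*x2, 4*x1 + 5*x2 = 20, 0 <= x_i <= 10
Step 1: y^k = 0.0, reduced costs: (8.0, 14.0)
  x^k = (0.0, 0.0), subgradient = b - a^T x = 20.0
  y^{k+1} = 0.0 + 0.2*20.0 = 4.0
Step 2: y^k = 4.0, reduced costs: (-8.0, -6.0)
  x^k = (10.0, 10.0), subgradient = b - a^T x = -70.0
  y^{k+1} = 4.0 + 0.2*-70.0 = -10.0
Step 3: y^k = -10.0, reduced costs: (48.0, 64.0)
  x^k = (0.0, 0.0), subgradient = b - a^T x = 20.0
  y^{k+1} = -10.0 + 0.2*20.0 = -6.0
Step 4: y^k = -6.0, reduced costs: (32.0, 44.0)
  x^k = (0.0, 0.0), subgradient = b - a^T x = 20.0
  y^{k+1} = -6.0 + 0.2*20.0 = -2.0
Dual objective at y_4 = -2.0: reduced costs (16.0, 24.0), box minimizer x = (0.0, 0.0)
g(y_4) = b*y + (c1 - a1*y)*x1 + (c2 - a2*y)*x2 = 20*(-2.0) + 16.0*0.0 + 24.0*0.0 = -40.0 + 0.0 + 0.0 = -40.0


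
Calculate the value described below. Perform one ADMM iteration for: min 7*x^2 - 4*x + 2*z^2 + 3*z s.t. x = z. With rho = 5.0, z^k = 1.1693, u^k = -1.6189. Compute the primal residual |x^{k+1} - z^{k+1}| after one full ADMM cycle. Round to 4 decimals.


ADMM iteration with rho = 5.0, z^k = 1.1693, u^k = -1.6189
Step 1: x-update.
Minimize 7*x^2 - 4*x + (5.0/2)*(x - 1.1693 - 1.6189)^2
FOC: (2*7 + 5.0)*x = 4 + 5.0*(1.1693 + 1.6189)
x^{k+1} = 0.9443
Step 2: z-update.
Minimize 2*z^2 + 3*z + (5.0/2)*(0.9443 - z - 1.6189)^2
FOC: (2*2 + 5.0)*z = -3 + 5.0*(0.9443 - 1.6189)
z^{k+1} = -0.7081
Step 3: u-update.
u^{k+1} = -1.6189 + 0.9443 + 0.7081 = 0.0335
Step 4: Primal residual = |0.9443 + 0.7081| = 1.6524


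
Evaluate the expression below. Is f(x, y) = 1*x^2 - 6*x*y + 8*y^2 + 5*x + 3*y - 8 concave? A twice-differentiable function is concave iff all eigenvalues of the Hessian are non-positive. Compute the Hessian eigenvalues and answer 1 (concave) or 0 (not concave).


The Hessian of f(x,y) = 1*x^2 - 6*x*y + 8*y^2 + 5*x + 3*y - 8 is:
H = [[2, -6], [-6, 16]]
Trace = 2 + 16 = 18
Determinant = 2*16 - (-6)^2 = -4
Discriminant = (18)^2 - 4*-4 = 340.0
Eigenvalues: lambda_1 = -0.2195, lambda_2 = 18.2195
The function is not concave.

0


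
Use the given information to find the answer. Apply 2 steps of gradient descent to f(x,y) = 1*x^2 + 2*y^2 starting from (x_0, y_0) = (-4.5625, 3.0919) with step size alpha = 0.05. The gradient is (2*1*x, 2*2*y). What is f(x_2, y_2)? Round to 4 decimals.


Gradient descent on f(x,y) = 1*x^2 + 2*y^2.
Starting point: (-4.5625, 3.0919), alpha = 0.05
Step 1: grad_x = 2*1*-4.5625 = -9.125, grad_y = 2*2*3.0919 = 12.3676
  x_1 = -4.5625 - 0.05*-9.125 = -4.1063
  y_1 = 3.0919 - 0.05*12.3676 = 2.4735
Step 2: grad_x = 2*1*-4.1063 = -8.2125, grad_y = 2*2*2.4735 = 9.8941
  x_2 = -4.1063 - 0.05*-8.2125 = -3.6956
  y_2 = 2.4735 - 0.05*9.8941 = 1.9788
f(-3.6956, 1.9788) = 1*(-3.6956)^2 + 2*1.9788^2 = 21.4891


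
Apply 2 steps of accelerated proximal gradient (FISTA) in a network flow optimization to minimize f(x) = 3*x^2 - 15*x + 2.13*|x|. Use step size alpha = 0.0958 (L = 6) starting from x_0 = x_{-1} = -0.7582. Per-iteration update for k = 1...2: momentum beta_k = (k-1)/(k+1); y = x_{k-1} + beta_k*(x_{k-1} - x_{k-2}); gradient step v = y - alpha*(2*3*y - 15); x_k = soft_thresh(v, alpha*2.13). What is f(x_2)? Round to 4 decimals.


FISTA on f(x) = 3*x^2 - 15*x + 2.13*|x|
L = 6, alpha = 0.0958
Iteration 1: beta = 0.0, y = -0.7582 + 0.0*(-0.7582 + 0.7582) = -0.7582
  grad(y) = -19.5492, v = y - alpha*grad = 1.1146
  prox(v) = soft_thresh(1.1146, 0.2041) = 0.9106
Iteration 2: beta = 0.3333, y = 0.9106 + 0.3333*(0.9106 + 0.7582) = 1.4668
  grad(y) = -6.1991, v = y - alpha*grad = 2.0607
  prox(v) = soft_thresh(2.0607, 0.2041) = 1.8566
f(x_2) = 3*1.8566^2 - 15*1.8566 + 2.13*|1.8566| = -13.5536


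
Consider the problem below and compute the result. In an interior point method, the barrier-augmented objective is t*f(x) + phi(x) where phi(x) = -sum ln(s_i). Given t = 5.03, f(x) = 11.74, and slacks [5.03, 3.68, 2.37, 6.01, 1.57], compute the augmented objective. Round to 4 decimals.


Step 1: Compute log-barrier.
ln values: [1.6154, 1.3029, 0.8629, 1.7934, 0.4511]
phi = -(1.6154 + 1.3029 + 0.8629 + 1.7934 + 0.4511) = -6.0257
Step 2: Compute augmented objective.
t*f(x) = 5.03*11.74 = 59.0522
Total = 59.0522 - 6.0257 = 53.0265


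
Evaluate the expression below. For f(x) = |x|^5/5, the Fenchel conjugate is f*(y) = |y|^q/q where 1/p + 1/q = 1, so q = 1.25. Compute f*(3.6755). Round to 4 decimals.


The conjugate exponent q satisfies 1/p + 1/q = 1.
p = 5, so q = 5/(5 - 1) = 1.25
|y|^q = 3.6755^1.25 = 5.0892
f*(3.6755) = 5.0892 / 1.25 = 4.0713


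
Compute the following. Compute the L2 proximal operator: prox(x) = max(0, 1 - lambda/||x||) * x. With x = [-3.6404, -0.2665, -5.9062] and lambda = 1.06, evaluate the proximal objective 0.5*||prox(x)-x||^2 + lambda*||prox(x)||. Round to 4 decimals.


Step 1: Compute ||x||.
||x|| = 6.9431
Step 2: Compute scaling factor.
scale = max(0, 1 - 1.06/6.9431) = 0.8473
Step 3: prox(x) = [-3.0846, -0.2258, -5.0045]
||prox(x)|| = 5.8831
Step 4: Proximal objective.
0.5*||prox-x||^2 = 0.5618
lambda*||prox|| = 6.2361
Total = 6.7979


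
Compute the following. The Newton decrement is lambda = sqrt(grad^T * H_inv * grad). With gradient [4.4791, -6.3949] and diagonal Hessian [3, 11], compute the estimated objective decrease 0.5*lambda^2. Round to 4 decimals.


Step 1: H is diagonal, so H^(-1) * g = [1.493, -0.5814].
Step 2: g^T H^(-1) g = sum_i g_i^2 / H_ii
  = (4.4791)^2/3 + (-6.3949)^2/11
  = 6.6874 + 3.7177 = 10.4051
Step 3: Objective decrease = 0.5 * g^T H^(-1) g = 5.2026


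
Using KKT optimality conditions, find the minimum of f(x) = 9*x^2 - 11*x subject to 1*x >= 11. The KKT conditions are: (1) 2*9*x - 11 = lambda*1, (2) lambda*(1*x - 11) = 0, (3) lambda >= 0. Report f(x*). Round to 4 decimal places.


Step 1: Try lambda = 0 (constraint inactive).
x_unc = 11/(2*9) = 0.6111
Check: 1*0.6111 = 0.6111 < 11 -- violated!
Step 2: Constraint must be active: 1*x = 11
x* = 11/1 = 11.0
lambda = (2*9*11.0 - 11)/1 = 187.0
Step 3: Compute optimal value.
f(x*) = 9*11.0^2 - 11*11.0 = 968.0


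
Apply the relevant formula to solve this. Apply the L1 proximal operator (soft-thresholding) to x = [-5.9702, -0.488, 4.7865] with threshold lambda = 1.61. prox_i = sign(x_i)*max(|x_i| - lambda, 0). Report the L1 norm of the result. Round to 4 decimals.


Soft-thresholding with lambda = 1.61:
prox(-5.9702) = sign(-5.9702)*max(|-5.9702| - 1.61, 0) = -4.3602
prox(-0.488) = sign(-0.488)*max(|-0.488| - 1.61, 0) = 0.0
prox(4.7865) = sign(4.7865)*max(|4.7865| - 1.61, 0) = 3.1765
prox(x) = [-4.3602, 0.0, 3.1765]
||prox(x)||_1 = 4.3602 + 0.0 + 3.1765 = 7.5367


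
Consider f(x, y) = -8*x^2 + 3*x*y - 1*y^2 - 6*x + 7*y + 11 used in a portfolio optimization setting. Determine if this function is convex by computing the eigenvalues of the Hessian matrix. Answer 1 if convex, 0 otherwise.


The Hessian of f(x,y) = -8*x^2 + 3*x*y - 1*y^2 - 6*x + 7*y + 11 is:
H = [[-16, 3], [3, -2]]
Trace = -16 - 2 = -18
Determinant = -16*-2 - (3)^2 = 23
Discriminant = (-18)^2 - 4*23 = 232.0
Eigenvalues: lambda_1 = -16.6158, lambda_2 = -1.3842
The function is not convex.

0


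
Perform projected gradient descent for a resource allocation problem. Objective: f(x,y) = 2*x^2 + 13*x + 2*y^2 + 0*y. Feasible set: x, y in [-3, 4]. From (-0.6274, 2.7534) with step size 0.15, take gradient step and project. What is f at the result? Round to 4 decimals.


Step 1: Compute gradient at (-0.6274, 2.7534).
grad_x = 2*2*-0.6274 + 13 = 10.4904
grad_y = 2*2*2.7534 + 0 = 11.0136
Step 2: Gradient step.
x_raw = -0.6274 - 0.15*10.4904 = -2.201
y_raw = 2.7534 - 0.15*11.0136 = 1.1014
Step 3: Project onto [-3, 4].
x_proj = clip(-2.201) = -2.201
y_proj = clip(1.1014) = 1.1014
Step 4: Evaluate f.
f(-2.201, 1.1014) = -16.498


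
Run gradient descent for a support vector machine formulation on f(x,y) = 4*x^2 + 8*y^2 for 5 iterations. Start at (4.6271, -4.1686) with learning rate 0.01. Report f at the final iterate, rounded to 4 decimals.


Gradient descent on f(x,y) = 4*x^2 + 8*y^2.
Starting point: (4.6271, -4.1686), alpha = 0.01
Step 1: grad_x = 2*4*4.6271 = 37.0168, grad_y = 2*8*-4.1686 = -66.6976
  x_1 = 4.6271 - 0.01*37.0168 = 4.2569
  y_1 = -4.1686 - 0.01*-66.6976 = -3.5016
Step 2: grad_x = 2*4*4.2569 = 34.0555, grad_y = 2*8*-3.5016 = -56.026
  x_2 = 4.2569 - 0.01*34.0555 = 3.9164
  y_2 = -3.5016 - 0.01*-56.026 = -2.9414
Step 3: grad_x = 2*4*3.9164 = 31.331, grad_y = 2*8*-2.9414 = -47.0618
  x_3 = 3.9164 - 0.01*31.331 = 3.6031
  y_3 = -2.9414 - 0.01*-47.0618 = -2.4707
Step 4: grad_x = 2*4*3.6031 = 28.8245, grad_y = 2*8*-2.4707 = -39.5319
  x_4 = 3.6031 - 0.01*28.8245 = 3.3148
  y_4 = -2.4707 - 0.01*-39.5319 = -2.0754
Step 5: grad_x = 2*4*3.3148 = 26.5186, grad_y = 2*8*-2.0754 = -33.2068
  x_5 = 3.3148 - 0.01*26.5186 = 3.0496
  y_5 = -2.0754 - 0.01*-33.2068 = -1.7434
f(3.0496, -1.7434) = 4*3.0496^2 + 8*(-1.7434)^2 = 61.5155


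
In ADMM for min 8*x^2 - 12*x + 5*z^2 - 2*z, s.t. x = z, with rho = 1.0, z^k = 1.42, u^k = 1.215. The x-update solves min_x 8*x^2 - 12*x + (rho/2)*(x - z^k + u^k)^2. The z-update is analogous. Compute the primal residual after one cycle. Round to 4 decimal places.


ADMM iteration with rho = 1.0, z^k = 1.42, u^k = 1.215
Step 1: x-update.
Minimize 8*x^2 - 12*x + (1.0/2)*(x - 1.42 + 1.215)^2
FOC: (2*8 + 1.0)*x = 12 + 1.0*(1.42 - 1.215)
x^{k+1} = 0.7179
Step 2: z-update.
Minimize 5*z^2 - 2*z + (1.0/2)*(0.7179 - z + 1.215)^2
FOC: (2*5 + 1.0)*z = 2 + 1.0*(0.7179 + 1.215)
z^{k+1} = 0.3575
Step 3: u-update.
u^{k+1} = 1.215 + 0.7179 - 0.3575 = 1.5754
Step 4: Primal residual = |0.7179 - 0.3575| = 0.3604


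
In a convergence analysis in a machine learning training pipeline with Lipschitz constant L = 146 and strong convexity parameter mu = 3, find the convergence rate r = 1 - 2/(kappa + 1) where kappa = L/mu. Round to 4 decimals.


Step 1: Compute the condition number.
kappa = L/mu = 146/3 = 48.6667
Step 2: Compute the convergence rate.
r = 1 - 2/(kappa + 1) = 1 - 2*mu/(L + mu) = (L - mu)/(L + mu) = 143/149 = 0.9597


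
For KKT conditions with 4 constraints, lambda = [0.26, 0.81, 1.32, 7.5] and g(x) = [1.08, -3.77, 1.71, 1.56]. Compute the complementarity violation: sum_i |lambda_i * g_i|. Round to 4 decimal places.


KKT complementary slackness check:
lambda_1 * g_1 = 0.26 * 1.08 = 0.2808
lambda_2 * g_2 = 0.81 * -3.77 = -3.0537
lambda_3 * g_3 = 1.32 * 1.71 = 2.2572
lambda_4 * g_4 = 7.5 * 1.56 = 11.7
Total violation = 0.2808 + 3.0537 + 2.2572 + 11.7 = 17.2917


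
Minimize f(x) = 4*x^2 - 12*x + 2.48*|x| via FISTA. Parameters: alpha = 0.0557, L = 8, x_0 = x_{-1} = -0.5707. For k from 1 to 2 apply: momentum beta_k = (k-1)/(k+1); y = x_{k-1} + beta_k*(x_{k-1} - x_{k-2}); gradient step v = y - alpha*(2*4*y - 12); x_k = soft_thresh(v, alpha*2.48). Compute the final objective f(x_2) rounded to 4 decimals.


FISTA on f(x) = 4*x^2 - 12*x + 2.48*|x|
L = 8, alpha = 0.0557
Iteration 1: beta = 0.0, y = -0.5707 + 0.0*(-0.5707 + 0.5707) = -0.5707
  grad(y) = -16.5656, v = y - alpha*grad = 0.352
  prox(v) = soft_thresh(0.352, 0.1381) = 0.2139
Iteration 2: beta = 0.3333, y = 0.2139 + 0.3333*(0.2139 + 0.5707) = 0.4754
  grad(y) = -8.1969, v = y - alpha*grad = 0.932
  prox(v) = soft_thresh(0.932, 0.1381) = 0.7938
f(x_2) = 4*0.7938^2 - 12*0.7938 + 2.48*|0.7938| = -5.0366


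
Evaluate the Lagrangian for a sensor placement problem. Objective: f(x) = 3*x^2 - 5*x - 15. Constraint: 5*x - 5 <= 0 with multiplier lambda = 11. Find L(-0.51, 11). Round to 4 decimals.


Step 1: Evaluate f(x).
f(-0.51) = 3*(-0.51)^2 - 5*(-0.51) - 15 = -11.6697
Step 2: Evaluate g(x).
g(-0.51) = 5*-0.51 - 5 = -7.55
Step 3: Compute Lagrangian.
L = -11.6697 + 11*-7.55 = -94.7197


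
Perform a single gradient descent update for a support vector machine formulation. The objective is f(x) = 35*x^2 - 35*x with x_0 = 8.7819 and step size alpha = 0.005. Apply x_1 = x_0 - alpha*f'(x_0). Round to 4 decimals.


We compute the gradient at x_0 and apply the update.
f'(x) = 70*x - 35
f'(8.7819) = 70*8.7819 - 35 = 579.733
x_1 = 8.7819 - 0.005*579.733 = 5.8832


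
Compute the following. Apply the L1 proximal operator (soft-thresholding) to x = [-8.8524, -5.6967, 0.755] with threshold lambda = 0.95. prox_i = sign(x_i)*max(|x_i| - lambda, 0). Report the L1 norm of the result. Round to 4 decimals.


Soft-thresholding with lambda = 0.95:
prox(-8.8524) = sign(-8.8524)*max(|-8.8524| - 0.95, 0) = -7.9024
prox(-5.6967) = sign(-5.6967)*max(|-5.6967| - 0.95, 0) = -4.7467
prox(0.755) = sign(0.755)*max(|0.755| - 0.95, 0) = 0.0
prox(x) = [-7.9024, -4.7467, 0.0]
||prox(x)||_1 = 7.9024 + 4.7467 + 0.0 = 12.6491


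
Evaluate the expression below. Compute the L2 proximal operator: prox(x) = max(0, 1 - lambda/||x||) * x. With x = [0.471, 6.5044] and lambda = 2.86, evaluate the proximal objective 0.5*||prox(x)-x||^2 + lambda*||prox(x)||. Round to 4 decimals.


Step 1: Compute ||x||.
||x|| = 6.5214
Step 2: Compute scaling factor.
scale = max(0, 1 - 2.86/6.5214) = 0.5614
Step 3: prox(x) = [0.2644, 3.6519]
||prox(x)|| = 3.6614
Step 4: Proximal objective.
0.5*||prox-x||^2 = 4.0898
lambda*||prox|| = 10.4716
Total = 14.5615


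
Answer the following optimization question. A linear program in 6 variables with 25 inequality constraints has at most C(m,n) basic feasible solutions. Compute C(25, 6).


Each vertex corresponds to some choice of n active constraints out of m, so the number of vertices is at most C(m, n) = m! / (n!(m-n)!).
m = 25, n = 6
Numerator: 25 * 24 * 23 * 22 * 21 * 20
Denominator: 6! = 720
C(25, 6) = 177100


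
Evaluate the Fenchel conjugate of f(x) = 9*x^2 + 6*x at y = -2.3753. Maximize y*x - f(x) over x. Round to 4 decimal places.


f*(y) = sup_x {y*x - a*x^2 - b*x} = sup_x {(y-b)*x - a*x^2}
FOC: (y - b) - 2a*x = 0 => x* = (y - b)/(2a)
x* = (-2.3753 - 6)/(2*9) = -0.4653
f*(-2.3753) = (y-b)^2/(4a) = (-2.3753 - 6)^2/(4*9)
= 70.1457/36 = 1.9485


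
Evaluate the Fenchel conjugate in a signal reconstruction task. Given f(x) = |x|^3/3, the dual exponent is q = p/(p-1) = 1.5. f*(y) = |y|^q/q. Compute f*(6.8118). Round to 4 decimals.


The conjugate exponent q satisfies 1/p + 1/q = 1.
p = 3, so q = 3/(3 - 1) = 1.5
|y|^q = 6.8118^1.5 = 17.7784
f*(6.8118) = 17.7784 / 1.5 = 11.8523


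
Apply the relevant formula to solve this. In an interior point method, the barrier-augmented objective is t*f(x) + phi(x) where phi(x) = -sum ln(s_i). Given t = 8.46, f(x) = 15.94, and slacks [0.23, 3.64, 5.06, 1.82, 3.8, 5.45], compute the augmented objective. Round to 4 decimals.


Step 1: Compute log-barrier.
ln values: [-1.4697, 1.292, 1.6214, 0.5988, 1.335, 1.6956]
phi = -(-1.4697 + 1.292 + 1.6214 + 0.5988 + 1.335 + 1.6956) = -5.0731
Step 2: Compute augmented objective.
t*f(x) = 8.46*15.94 = 134.8524
Total = 134.8524 - 5.0731 = 129.7793


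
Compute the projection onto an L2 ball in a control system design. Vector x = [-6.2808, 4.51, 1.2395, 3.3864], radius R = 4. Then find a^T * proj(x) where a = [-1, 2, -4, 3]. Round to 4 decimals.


Step 1: Compute ||x|| (intermediates to 6 decimals).
||x|| = sqrt((-6.2808)^2 + 4.51^2 + 1.2395^2 + 3.3864^2) = 8.531859
Step 2: Project.
Since ||x|| > R, scale = R/||x|| = 4/8.531859 = 0.468831, proj(x) = scale * x
proj(x) = [-2.944634, 2.114428, 0.581116, 1.587649]
Step 3: Dot product.
a^T * proj(x) = -1*(-2.944634) + 2*2.114428 - 4*0.581116 + 3*1.587649 = 9.612


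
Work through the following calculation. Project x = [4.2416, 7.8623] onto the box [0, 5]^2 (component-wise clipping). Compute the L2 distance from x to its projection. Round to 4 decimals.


Project each component onto [0, 5].
clip(4.2416) = 4.2416, clip(7.8623) = 5.0
Projection = [4.2416, 5.0]
Squared diffs: [0.0, 8.1928]
Distance = sqrt(8.1928) = 2.8623


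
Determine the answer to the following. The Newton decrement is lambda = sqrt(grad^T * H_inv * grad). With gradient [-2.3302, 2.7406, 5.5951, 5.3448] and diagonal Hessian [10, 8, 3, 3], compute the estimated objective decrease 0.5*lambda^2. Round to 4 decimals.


Step 1: H is diagonal, so H^(-1) * g = [-0.233, 0.3426, 1.865, 1.7816].
Step 2: g^T H^(-1) g = sum_i g_i^2 / H_ii
  = (-2.3302)^2/10 + (2.7406)^2/8 + (5.5951)^2/3 + (5.3448)^2/3
  = 0.543 + 0.9389 + 10.435 + 9.5223 = 21.4392
Step 3: Objective decrease = 0.5 * g^T H^(-1) g = 10.7196


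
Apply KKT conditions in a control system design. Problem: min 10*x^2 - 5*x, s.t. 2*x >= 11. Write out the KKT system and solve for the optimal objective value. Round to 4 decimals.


Step 1: Try lambda = 0 (constraint inactive).
x_unc = 5/(2*10) = 0.25
Check: 2*0.25 = 0.5 < 11 -- violated!
Step 2: Constraint must be active: 2*x = 11
x* = 11/2 = 5.5
lambda = (2*10*5.5 - 5)/2 = 52.5
Step 3: Compute optimal value.
f(x*) = 10*5.5^2 - 5*5.5 = 275.0


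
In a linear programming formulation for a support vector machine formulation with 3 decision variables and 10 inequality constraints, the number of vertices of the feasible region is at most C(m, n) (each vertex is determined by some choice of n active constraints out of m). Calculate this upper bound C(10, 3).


Each vertex corresponds to some choice of n active constraints out of m, so the number of vertices is at most C(m, n) = m! / (n!(m-n)!).
m = 10, n = 3
Numerator: 10 * 9 * 8
Denominator: 3! = 6
C(10, 3) = 120


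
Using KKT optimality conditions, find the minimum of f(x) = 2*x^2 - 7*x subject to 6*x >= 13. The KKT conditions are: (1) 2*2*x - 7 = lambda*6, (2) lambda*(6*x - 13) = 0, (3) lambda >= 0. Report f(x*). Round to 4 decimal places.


Step 1: Try lambda = 0 (constraint inactive).
x_unc = 7/(2*2) = 1.75
Check: 6*1.75 = 10.5 < 13 -- violated!
Step 2: Constraint must be active: 6*x = 13
x* = 13/6 = 2.1667 (rounded; the exact value 13/6 is used below)
lambda = (2*2*(13/6) - 7)/6 = 0.2778
Step 3: Compute optimal value.
f(x*) = 2*(13/6)^2 - 7*(13/6) = -5.7778


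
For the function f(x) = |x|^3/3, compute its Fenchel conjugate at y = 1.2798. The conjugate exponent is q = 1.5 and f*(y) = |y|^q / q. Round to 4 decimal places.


The conjugate exponent q satisfies 1/p + 1/q = 1.
p = 3, so q = 3/(3 - 1) = 1.5
|y|^q = 1.2798^1.5 = 1.4478
f*(1.2798) = 1.4478 / 1.5 = 0.9652


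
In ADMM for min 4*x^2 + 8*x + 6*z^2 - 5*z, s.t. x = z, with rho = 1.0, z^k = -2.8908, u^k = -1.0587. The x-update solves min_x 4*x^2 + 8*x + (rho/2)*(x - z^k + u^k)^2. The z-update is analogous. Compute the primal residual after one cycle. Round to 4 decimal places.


ADMM iteration with rho = 1.0, z^k = -2.8908, u^k = -1.0587
Step 1: x-update.
Minimize 4*x^2 + 8*x + (1.0/2)*(x + 2.8908 - 1.0587)^2
FOC: (2*4 + 1.0)*x = -8 + 1.0*(-2.8908 + 1.0587)
x^{k+1} = -1.0925
Step 2: z-update.
Minimize 6*z^2 - 5*z + (1.0/2)*(-1.0925 - z - 1.0587)^2
FOC: (2*6 + 1.0)*z = 5 + 1.0*(-1.0925 - 1.0587)
z^{k+1} = 0.2191
Step 3: u-update.
u^{k+1} = -1.0587 - 1.0925 - 0.2191 = -2.3703
Step 4: Primal residual = |-1.0925 - 0.2191| = 1.3116


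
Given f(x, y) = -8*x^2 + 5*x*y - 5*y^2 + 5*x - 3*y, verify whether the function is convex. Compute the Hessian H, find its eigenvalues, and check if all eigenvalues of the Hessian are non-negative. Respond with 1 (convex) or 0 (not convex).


The Hessian of f(x,y) = -8*x^2 + 5*x*y - 5*y^2 + 5*x - 3*y is:
H = [[-16, 5], [5, -10]]
Trace = -16 - 10 = -26
Determinant = -16*-10 - (5)^2 = 135
Discriminant = (-26)^2 - 4*135 = 136.0
Eigenvalues: lambda_1 = -18.831, lambda_2 = -7.169
The function is not convex.

0


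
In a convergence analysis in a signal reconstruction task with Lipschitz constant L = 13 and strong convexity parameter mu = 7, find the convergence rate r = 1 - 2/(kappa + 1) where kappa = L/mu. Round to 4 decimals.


Step 1: Compute the condition number.
kappa = L/mu = 13/7 = 1.8571
Step 2: Compute the convergence rate.
r = 1 - 2/(kappa + 1) = 1 - 2*mu/(L + mu) = (L - mu)/(L + mu) = 6/20 = 0.3


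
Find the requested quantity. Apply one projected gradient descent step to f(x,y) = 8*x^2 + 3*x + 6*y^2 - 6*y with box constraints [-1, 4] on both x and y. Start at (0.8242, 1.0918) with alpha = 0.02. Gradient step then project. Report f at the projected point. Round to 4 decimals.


Step 1: Compute gradient at (0.8242, 1.0918).
grad_x = 2*8*0.8242 + 3 = 16.1872
grad_y = 2*6*1.0918 - 6 = 7.1016
Step 2: Gradient step.
x_raw = 0.8242 - 0.02*16.1872 = 0.5005
y_raw = 1.0918 - 0.02*7.1016 = 0.9498
Step 3: Project onto [-1, 4].
x_proj = clip(0.5005) = 0.5005
y_proj = clip(0.9498) = 0.9498
Step 4: Evaluate f.
f(0.5005, 0.9498) = 3.2188


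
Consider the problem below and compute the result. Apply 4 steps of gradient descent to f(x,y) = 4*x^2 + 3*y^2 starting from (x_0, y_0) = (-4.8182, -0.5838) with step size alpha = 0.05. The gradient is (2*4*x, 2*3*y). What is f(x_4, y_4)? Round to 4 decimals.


Gradient descent on f(x,y) = 4*x^2 + 3*y^2.
Starting point: (-4.8182, -0.5838), alpha = 0.05
Step 1: grad_x = 2*4*-4.8182 = -38.5456, grad_y = 2*3*-0.5838 = -3.5028
  x_1 = -4.8182 - 0.05*-38.5456 = -2.8909
  y_1 = -0.5838 - 0.05*-3.5028 = -0.4087
Step 2: grad_x = 2*4*-2.8909 = -23.1274, grad_y = 2*3*-0.4087 = -2.452
  x_2 = -2.8909 - 0.05*-23.1274 = -1.7346
  y_2 = -0.4087 - 0.05*-2.452 = -0.2861
Step 3: grad_x = 2*4*-1.7346 = -13.8764, grad_y = 2*3*-0.2861 = -1.7164
  x_3 = -1.7346 - 0.05*-13.8764 = -1.0407
  y_3 = -0.2861 - 0.05*-1.7164 = -0.2002
Step 4: grad_x = 2*4*-1.0407 = -8.3258, grad_y = 2*3*-0.2002 = -1.2015
  x_4 = -1.0407 - 0.05*-8.3258 = -0.6244
  y_4 = -0.2002 - 0.05*-1.2015 = -0.1402
f(-0.6244, -0.1402) = 4*(-0.6244)^2 + 3*(-0.1402)^2 = 1.6186


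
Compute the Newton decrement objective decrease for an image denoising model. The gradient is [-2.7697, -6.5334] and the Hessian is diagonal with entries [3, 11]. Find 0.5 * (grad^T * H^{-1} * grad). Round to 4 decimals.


Step 1: H is diagonal, so H^(-1) * g = [-0.9232, -0.5939].
Step 2: g^T H^(-1) g = sum_i g_i^2 / H_ii
  = (-2.7697)^2/3 + (-6.5334)^2/11
  = 2.5571 + 3.8805 = 6.4376
Step 3: Objective decrease = 0.5 * g^T H^(-1) g = 3.2188


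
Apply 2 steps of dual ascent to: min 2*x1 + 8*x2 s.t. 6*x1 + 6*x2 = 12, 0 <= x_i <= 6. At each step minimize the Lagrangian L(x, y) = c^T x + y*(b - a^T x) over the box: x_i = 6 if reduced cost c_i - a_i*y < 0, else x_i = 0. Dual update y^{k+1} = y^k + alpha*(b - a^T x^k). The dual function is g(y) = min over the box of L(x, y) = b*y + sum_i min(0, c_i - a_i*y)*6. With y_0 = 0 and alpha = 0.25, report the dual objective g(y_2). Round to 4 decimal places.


Dual ascent for LP: min 2*x1 + 8*x2, 6*x1 + 6*x2 = 12, 0 <= x_i <= 6
Step 1: y^k = 0.0, reduced costs: (2.0, 8.0)
  x^k = (0.0, 0.0), subgradient = b - a^T x = 12.0
  y^{k+1} = 0.0 + 0.25*12.0 = 3.0
Step 2: y^k = 3.0, reduced costs: (-16.0, -10.0)
  x^k = (6.0, 6.0), subgradient = b - a^T x = -60.0
  y^{k+1} = 3.0 + 0.25*-60.0 = -12.0
Dual objective at y_2 = -12.0: reduced costs (74.0, 80.0), box minimizer x = (0.0, 0.0)
g(y_2) = b*y + (c1 - a1*y)*x1 + (c2 - a2*y)*x2 = 12*(-12.0) + 74.0*0.0 + 80.0*0.0 = -144.0 + 0.0 + 0.0 = -144.0


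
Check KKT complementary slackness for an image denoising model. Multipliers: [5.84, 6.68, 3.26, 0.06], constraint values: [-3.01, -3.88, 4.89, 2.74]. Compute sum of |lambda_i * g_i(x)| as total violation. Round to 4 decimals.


KKT complementary slackness check:
lambda_1 * g_1 = 5.84 * -3.01 = -17.5784
lambda_2 * g_2 = 6.68 * -3.88 = -25.9184
lambda_3 * g_3 = 3.26 * 4.89 = 15.9414
lambda_4 * g_4 = 0.06 * 2.74 = 0.1644
Total violation = 17.5784 + 25.9184 + 15.9414 + 0.1644 = 59.6026


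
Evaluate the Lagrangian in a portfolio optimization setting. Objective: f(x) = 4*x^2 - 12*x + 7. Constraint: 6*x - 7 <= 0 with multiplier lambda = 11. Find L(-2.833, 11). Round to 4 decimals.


Step 1: Evaluate f(x).
f(-2.833) = 4*(-2.833)^2 - 12*(-2.833) + 7 = 73.0996
Step 2: Evaluate g(x).
g(-2.833) = 6*-2.833 - 7 = -23.998
Step 3: Compute Lagrangian.
L = 73.0996 + 11*-23.998 = -190.8784


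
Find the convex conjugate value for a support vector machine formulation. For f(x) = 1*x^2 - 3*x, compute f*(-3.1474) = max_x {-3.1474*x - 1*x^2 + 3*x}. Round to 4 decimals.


f*(y) = sup_x {y*x - a*x^2 - b*x} = sup_x {(y-b)*x - a*x^2}
FOC: (y - b) - 2a*x = 0 => x* = (y - b)/(2a)
x* = (-3.1474 + 3)/(2*1) = -0.0737
f*(-3.1474) = (y-b)^2/(4a) = (-3.1474 + 3)^2/(4*1)
= 0.0217/4 = 0.0054


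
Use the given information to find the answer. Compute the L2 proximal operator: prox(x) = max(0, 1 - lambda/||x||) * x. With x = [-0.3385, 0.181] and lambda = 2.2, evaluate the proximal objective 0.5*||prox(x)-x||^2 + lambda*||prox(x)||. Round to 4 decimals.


Step 1: Compute ||x||.
||x|| = 0.3839
Step 2: Compute scaling factor.
scale = max(0, 1 - 2.2/0.3839) = 0.0
Step 3: prox(x) = [-0.0, 0.0]
||prox(x)|| = 0.0
Step 4: Proximal objective.
0.5*||prox-x||^2 = 0.0737
lambda*||prox|| = 0.0
Total = 0.0737


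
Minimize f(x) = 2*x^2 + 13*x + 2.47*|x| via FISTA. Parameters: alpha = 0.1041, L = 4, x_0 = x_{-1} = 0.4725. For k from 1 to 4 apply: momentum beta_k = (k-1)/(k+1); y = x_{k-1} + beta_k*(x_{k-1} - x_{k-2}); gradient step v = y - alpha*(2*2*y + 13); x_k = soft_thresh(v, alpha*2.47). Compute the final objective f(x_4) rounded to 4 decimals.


FISTA on f(x) = 2*x^2 + 13*x + 2.47*|x|
L = 4, alpha = 0.1041
Iteration 1: beta = 0.0, y = 0.4725 + 0.0*(0.4725 - 0.4725) = 0.4725
  grad(y) = 14.89, v = y - alpha*grad = -1.0775
  prox(v) = soft_thresh(-1.0775, 0.2571) = -0.8204
Iteration 2: beta = 0.3333, y = -0.8204 + 0.3333*(-0.8204 - 0.4725) = -1.2514
  grad(y) = 7.9944, v = y - alpha*grad = -2.0836
  prox(v) = soft_thresh(-2.0836, 0.2571) = -1.8265
Iteration 3: beta = 0.5, y = -1.8265 + 0.5*(-1.8265 + 0.8204) = -2.3295
  grad(y) = 3.6819, v = y - alpha*grad = -2.7128
  prox(v) = soft_thresh(-2.7128, 0.2571) = -2.4557
Iteration 4: beta = 0.6, y = -2.4557 + 0.6*(-2.4557 + 1.8265) = -2.8332
  grad(y) = 1.6672, v = y - alpha*grad = -3.0068
  prox(v) = soft_thresh(-3.0068, 0.2571) = -2.7496
f(x_4) = 2*(-2.7496)^2 + 13*(-2.7496) + 2.47*|-2.7496| = -13.8327


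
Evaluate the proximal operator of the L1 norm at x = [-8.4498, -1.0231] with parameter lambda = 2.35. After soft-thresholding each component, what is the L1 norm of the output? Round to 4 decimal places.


Soft-thresholding with lambda = 2.35:
prox(-8.4498) = sign(-8.4498)*max(|-8.4498| - 2.35, 0) = -6.0998
prox(-1.0231) = sign(-1.0231)*max(|-1.0231| - 2.35, 0) = 0.0
prox(x) = [-6.0998, 0.0]
||prox(x)||_1 = 6.0998 + 0.0 = 6.0998


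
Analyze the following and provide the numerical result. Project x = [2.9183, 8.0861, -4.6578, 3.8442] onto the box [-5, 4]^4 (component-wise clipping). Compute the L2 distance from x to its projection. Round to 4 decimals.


Project each component onto [-5, 4].
clip(2.9183) = 2.9183, clip(8.0861) = 4.0, clip(-4.6578) = -4.6578, clip(3.8442) = 3.8442
Projection = [2.9183, 4.0, -4.6578, 3.8442]
Squared diffs: [0.0, 16.6962, 0.0, 0.0]
Distance = sqrt(16.6962) = 4.0861


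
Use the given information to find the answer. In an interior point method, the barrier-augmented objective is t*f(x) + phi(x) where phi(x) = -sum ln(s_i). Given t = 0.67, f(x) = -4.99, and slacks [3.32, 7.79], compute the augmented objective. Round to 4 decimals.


Step 1: Compute log-barrier.
ln values: [1.2, 2.0528]
phi = -(1.2 + 2.0528) = -3.2528
Step 2: Compute augmented objective.
t*f(x) = 0.67*-4.99 = -3.3433
Total = -3.3433 - 3.2528 = -6.5961


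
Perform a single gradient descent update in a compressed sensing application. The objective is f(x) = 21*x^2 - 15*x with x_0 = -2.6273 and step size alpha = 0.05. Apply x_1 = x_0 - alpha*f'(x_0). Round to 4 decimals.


We compute the gradient at x_0 and apply the update.
f'(x) = 42*x - 15
f'(-2.6273) = 42*-2.6273 - 15 = -125.3466
x_1 = -2.6273 - 0.05*-125.3466 = 3.64


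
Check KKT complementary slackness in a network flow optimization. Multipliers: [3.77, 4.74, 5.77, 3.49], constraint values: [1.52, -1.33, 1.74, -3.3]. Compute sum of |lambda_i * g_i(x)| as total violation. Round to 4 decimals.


KKT complementary slackness check:
lambda_1 * g_1 = 3.77 * 1.52 = 5.7304
lambda_2 * g_2 = 4.74 * -1.33 = -6.3042
lambda_3 * g_3 = 5.77 * 1.74 = 10.0398
lambda_4 * g_4 = 3.49 * -3.3 = -11.517
Total violation = 5.7304 + 6.3042 + 10.0398 + 11.517 = 33.5914


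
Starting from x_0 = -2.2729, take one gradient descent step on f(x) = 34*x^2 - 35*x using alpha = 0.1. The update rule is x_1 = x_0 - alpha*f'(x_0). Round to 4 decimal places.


We compute the gradient at x_0 and apply the update.
f'(x) = 68*x - 35
f'(-2.2729) = 68*-2.2729 - 35 = -189.5572
x_1 = -2.2729 - 0.1*-189.5572 = 16.6828


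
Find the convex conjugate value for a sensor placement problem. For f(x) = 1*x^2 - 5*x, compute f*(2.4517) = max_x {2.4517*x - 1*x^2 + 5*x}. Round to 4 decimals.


f*(y) = sup_x {y*x - a*x^2 - b*x} = sup_x {(y-b)*x - a*x^2}
FOC: (y - b) - 2a*x = 0 => x* = (y - b)/(2a)
x* = (2.4517 + 5)/(2*1) = 3.7259
f*(2.4517) = (y-b)^2/(4a) = (2.4517 + 5)^2/(4*1)
= 55.5278/4 = 13.882


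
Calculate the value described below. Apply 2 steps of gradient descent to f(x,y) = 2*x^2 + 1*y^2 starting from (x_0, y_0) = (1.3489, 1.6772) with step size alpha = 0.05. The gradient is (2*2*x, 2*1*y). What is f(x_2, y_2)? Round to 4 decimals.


Gradient descent on f(x,y) = 2*x^2 + 1*y^2.
Starting point: (1.3489, 1.6772), alpha = 0.05
Step 1: grad_x = 2*2*1.3489 = 5.3956, grad_y = 2*1*1.6772 = 3.3544
  x_1 = 1.3489 - 0.05*5.3956 = 1.0791
  y_1 = 1.6772 - 0.05*3.3544 = 1.5095
Step 2: grad_x = 2*2*1.0791 = 4.3165, grad_y = 2*1*1.5095 = 3.019
  x_2 = 1.0791 - 0.05*4.3165 = 0.8633
  y_2 = 1.5095 - 0.05*3.019 = 1.3585
f(0.8633, 1.3585) = 2*0.8633^2 + 1*1.3585^2 = 3.3362


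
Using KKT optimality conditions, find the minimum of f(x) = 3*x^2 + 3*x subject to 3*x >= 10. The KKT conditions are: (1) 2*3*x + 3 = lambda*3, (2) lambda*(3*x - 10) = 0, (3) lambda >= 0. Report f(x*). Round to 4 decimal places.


Step 1: Try lambda = 0 (constraint inactive).
x_unc = -3/(2*3) = -0.5
Check: 3*-0.5 = -1.5 < 10 -- violated!
Step 2: Constraint must be active: 3*x = 10
x* = 10/3 = 3.3333 (rounded; the exact value 10/3 is used below)
lambda = (2*3*(10/3) + 3)/3 = 7.6667
Step 3: Compute optimal value.
f(x*) = 3*(10/3)^2 + 3*(10/3) = 43.3333


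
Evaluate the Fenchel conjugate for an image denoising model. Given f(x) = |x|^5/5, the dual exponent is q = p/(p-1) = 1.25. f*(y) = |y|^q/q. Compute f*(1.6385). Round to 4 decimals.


The conjugate exponent q satisfies 1/p + 1/q = 1.
p = 5, so q = 5/(5 - 1) = 1.25
|y|^q = 1.6385^1.25 = 1.8538
f*(1.6385) = 1.8538 / 1.25 = 1.483


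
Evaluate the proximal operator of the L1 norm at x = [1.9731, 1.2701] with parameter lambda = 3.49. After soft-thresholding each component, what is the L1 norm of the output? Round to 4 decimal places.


Soft-thresholding with lambda = 3.49:
prox(1.9731) = sign(1.9731)*max(|1.9731| - 3.49, 0) = 0.0
prox(1.2701) = sign(1.2701)*max(|1.2701| - 3.49, 0) = 0.0
prox(x) = [0.0, 0.0]
||prox(x)||_1 = 0.0 + 0.0 = 0.0


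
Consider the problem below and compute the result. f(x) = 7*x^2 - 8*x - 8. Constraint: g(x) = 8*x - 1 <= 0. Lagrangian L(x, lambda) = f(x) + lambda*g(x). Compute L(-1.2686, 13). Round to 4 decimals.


Step 1: Evaluate f(x).
f(-1.2686) = 7*(-1.2686)^2 - 8*(-1.2686) - 8 = 13.4142
Step 2: Evaluate g(x).
g(-1.2686) = 8*-1.2686 - 1 = -11.1488
Step 3: Compute Lagrangian.
L = 13.4142 + 13*-11.1488 = -131.5202


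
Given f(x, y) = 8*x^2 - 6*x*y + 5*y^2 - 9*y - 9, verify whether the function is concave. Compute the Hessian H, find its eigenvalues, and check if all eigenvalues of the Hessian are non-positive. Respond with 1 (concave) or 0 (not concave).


The Hessian of f(x,y) = 8*x^2 - 6*x*y + 5*y^2 - 9*y - 9 is:
H = [[16, -6], [-6, 10]]
Trace = 16 + 10 = 26
Determinant = 16*10 - (-6)^2 = 124
Discriminant = (26)^2 - 4*124 = 180.0
Eigenvalues: lambda_1 = 6.2918, lambda_2 = 19.7082
The function is not concave.

0


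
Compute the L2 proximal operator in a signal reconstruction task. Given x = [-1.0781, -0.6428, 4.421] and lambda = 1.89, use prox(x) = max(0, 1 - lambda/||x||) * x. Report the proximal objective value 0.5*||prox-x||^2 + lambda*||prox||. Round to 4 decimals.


Step 1: Compute ||x||.
||x|| = 4.5957
Step 2: Compute scaling factor.
scale = max(0, 1 - 1.89/4.5957) = 0.5887
Step 3: prox(x) = [-0.6347, -0.3784, 2.6029]
||prox(x)|| = 2.7057
Step 4: Proximal objective.
0.5*||prox-x||^2 = 1.7861
lambda*||prox|| = 5.1138
Total = 6.8999


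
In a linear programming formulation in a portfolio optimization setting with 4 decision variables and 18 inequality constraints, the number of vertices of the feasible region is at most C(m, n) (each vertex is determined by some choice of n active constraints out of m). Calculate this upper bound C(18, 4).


Each vertex corresponds to some choice of n active constraints out of m, so the number of vertices is at most C(m, n) = m! / (n!(m-n)!).
m = 18, n = 4
Numerator: 18 * 17 * 16 * 15
Denominator: 4! = 24
C(18, 4) = 3060


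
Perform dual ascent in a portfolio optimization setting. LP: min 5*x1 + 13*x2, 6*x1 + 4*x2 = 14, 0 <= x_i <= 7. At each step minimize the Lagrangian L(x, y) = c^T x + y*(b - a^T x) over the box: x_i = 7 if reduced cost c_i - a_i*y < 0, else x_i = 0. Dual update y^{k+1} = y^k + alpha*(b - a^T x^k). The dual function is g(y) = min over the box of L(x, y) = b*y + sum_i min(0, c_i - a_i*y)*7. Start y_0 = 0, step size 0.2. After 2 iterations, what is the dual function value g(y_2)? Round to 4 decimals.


Dual ascent for LP: min 5*x1 + 13*x2, 6*x1 + 4*x2 = 14, 0 <= x_i <= 7
Step 1: y^k = 0.0, reduced costs: (5.0, 13.0)
  x^k = (0.0, 0.0), subgradient = b - a^T x = 14.0
  y^{k+1} = 0.0 + 0.2*14.0 = 2.8
Step 2: y^k = 2.8, reduced costs: (-11.8, 1.8)
  x^k = (7.0, 0.0), subgradient = b - a^T x = -28.0
  y^{k+1} = 2.8 + 0.2*-28.0 = -2.8
Dual objective at y_2 = -2.8: reduced costs (21.8, 24.2), box minimizer x = (0.0, 0.0)
g(y_2) = b*y + (c1 - a1*y)*x1 + (c2 - a2*y)*x2 = 14*(-2.8) + 21.8*0.0 + 24.2*0.0 = -39.2 + 0.0 + 0.0 = -39.2


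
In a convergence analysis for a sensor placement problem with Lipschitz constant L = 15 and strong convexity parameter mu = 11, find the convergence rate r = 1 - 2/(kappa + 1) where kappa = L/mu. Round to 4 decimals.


Step 1: Compute the condition number.
kappa = L/mu = 15/11 = 1.3636
Step 2: Compute the convergence rate.
r = 1 - 2/(kappa + 1) = 1 - 2*mu/(L + mu) = (L - mu)/(L + mu) = 4/26 = 0.1538


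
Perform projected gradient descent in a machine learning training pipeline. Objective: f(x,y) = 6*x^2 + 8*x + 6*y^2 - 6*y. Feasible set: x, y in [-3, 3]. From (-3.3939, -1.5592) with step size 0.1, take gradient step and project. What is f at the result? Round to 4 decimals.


Step 1: Compute gradient at (-3.3939, -1.5592).
grad_x = 2*6*-3.3939 + 8 = -32.7268
grad_y = 2*6*-1.5592 - 6 = -24.7104
Step 2: Gradient step.
x_raw = -3.3939 - 0.1*-32.7268 = -0.1212
y_raw = -1.5592 - 0.1*-24.7104 = 0.9118
Step 3: Project onto [-3, 3].
x_proj = clip(-0.1212) = -0.1212
y_proj = clip(0.9118) = 0.9118
Step 4: Evaluate f.
f(-0.1212, 0.9118) = -1.3639


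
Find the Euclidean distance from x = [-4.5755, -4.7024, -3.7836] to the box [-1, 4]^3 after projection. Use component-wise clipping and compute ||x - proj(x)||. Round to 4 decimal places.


Project each component onto [-1, 4].
clip(-4.5755) = -1.0, clip(-4.7024) = -1.0, clip(-3.7836) = -1.0
Projection = [-1.0, -1.0, -1.0]
Squared diffs: [12.7842, 13.7078, 7.7484]
Distance = sqrt(34.2404) = 5.8515


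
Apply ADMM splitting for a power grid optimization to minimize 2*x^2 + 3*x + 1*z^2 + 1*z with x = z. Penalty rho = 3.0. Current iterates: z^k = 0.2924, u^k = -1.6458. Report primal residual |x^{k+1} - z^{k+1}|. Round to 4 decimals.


ADMM iteration with rho = 3.0, z^k = 0.2924, u^k = -1.6458
Step 1: x-update.
Minimize 2*x^2 + 3*x + (3.0/2)*(x - 0.2924 - 1.6458)^2
FOC: (2*2 + 3.0)*x = -3 + 3.0*(0.2924 + 1.6458)
x^{k+1} = 0.4021
Step 2: z-update.
Minimize 1*z^2 + 1*z + (3.0/2)*(0.4021 - z - 1.6458)^2
FOC: (2*1 + 3.0)*z = -1 + 3.0*(0.4021 - 1.6458)
z^{k+1} = -0.9462
Step 3: u-update.
u^{k+1} = -1.6458 + 0.4021 + 0.9462 = -0.2975
Step 4: Primal residual = |0.4021 + 0.9462| = 1.3483
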